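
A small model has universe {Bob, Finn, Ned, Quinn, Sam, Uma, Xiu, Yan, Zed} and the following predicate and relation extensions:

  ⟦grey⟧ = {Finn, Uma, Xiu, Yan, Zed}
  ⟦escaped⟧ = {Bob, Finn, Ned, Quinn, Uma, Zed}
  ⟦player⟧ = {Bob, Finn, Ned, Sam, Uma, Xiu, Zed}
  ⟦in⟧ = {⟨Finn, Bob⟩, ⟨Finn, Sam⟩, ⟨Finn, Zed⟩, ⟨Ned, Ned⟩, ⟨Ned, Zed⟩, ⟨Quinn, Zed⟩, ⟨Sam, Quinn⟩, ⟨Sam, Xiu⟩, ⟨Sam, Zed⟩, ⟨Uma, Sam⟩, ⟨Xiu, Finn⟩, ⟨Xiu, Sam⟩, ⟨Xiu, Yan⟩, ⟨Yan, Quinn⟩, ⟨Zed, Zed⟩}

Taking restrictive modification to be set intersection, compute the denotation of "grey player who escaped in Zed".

{Finn, Zed}

⟦who escaped⟧ = ⟦escaped⟧ = {Bob, Finn, Ned, Quinn, Uma, Zed}
⟦in Zed⟧ = {x : ⟨x, Zed⟩ ∈ ⟦in⟧} = {Finn, Ned, Quinn, Sam, Zed}
⟦player⟧ = {Bob, Finn, Ned, Sam, Uma, Xiu, Zed}
… ∩ ⟦who escaped⟧ = {Bob, Finn, Ned, Sam, Uma, Xiu, Zed} ∩ {Bob, Finn, Ned, Quinn, Uma, Zed} = {Bob, Finn, Ned, Uma, Zed}
… ∩ ⟦in Zed⟧ = {Bob, Finn, Ned, Uma, Zed} ∩ {Finn, Ned, Quinn, Sam, Zed} = {Finn, Ned, Zed}
… ∩ ⟦grey⟧ = {Finn, Ned, Zed} ∩ {Finn, Uma, Xiu, Yan, Zed} = {Finn, Zed}
So ⟦grey player who escaped in Zed⟧ = {Finn, Zed}.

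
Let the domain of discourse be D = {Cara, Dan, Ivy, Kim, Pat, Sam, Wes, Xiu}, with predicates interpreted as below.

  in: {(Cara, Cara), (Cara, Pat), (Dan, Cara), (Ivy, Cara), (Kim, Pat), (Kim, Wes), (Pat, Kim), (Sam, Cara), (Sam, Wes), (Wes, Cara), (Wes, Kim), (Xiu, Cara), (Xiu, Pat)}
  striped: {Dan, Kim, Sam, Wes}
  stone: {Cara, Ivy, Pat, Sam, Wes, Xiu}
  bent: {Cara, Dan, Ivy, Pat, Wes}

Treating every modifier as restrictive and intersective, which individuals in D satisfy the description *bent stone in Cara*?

⟦in Cara⟧ = {x : ⟨x, Cara⟩ ∈ ⟦in⟧} = {Cara, Dan, Ivy, Sam, Wes, Xiu}
⟦stone⟧ = {Cara, Ivy, Pat, Sam, Wes, Xiu}
… ∩ ⟦in Cara⟧ = {Cara, Ivy, Pat, Sam, Wes, Xiu} ∩ {Cara, Dan, Ivy, Sam, Wes, Xiu} = {Cara, Ivy, Sam, Wes, Xiu}
… ∩ ⟦bent⟧ = {Cara, Ivy, Sam, Wes, Xiu} ∩ {Cara, Dan, Ivy, Pat, Wes} = {Cara, Ivy, Wes}
So ⟦bent stone in Cara⟧ = {Cara, Ivy, Wes}.

{Cara, Ivy, Wes}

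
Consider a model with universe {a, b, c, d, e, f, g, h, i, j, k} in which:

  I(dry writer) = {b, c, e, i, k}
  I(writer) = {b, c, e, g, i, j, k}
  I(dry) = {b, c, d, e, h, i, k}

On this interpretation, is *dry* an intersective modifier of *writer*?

⟦dry⟧ ∩ ⟦writer⟧ = {b, c, d, e, h, i, k} ∩ {b, c, e, g, i, j, k} = {b, c, e, i, k}
Observed ⟦dry writer⟧ = {b, c, e, i, k}.
These coincide, so the modifier is intersective here.

yes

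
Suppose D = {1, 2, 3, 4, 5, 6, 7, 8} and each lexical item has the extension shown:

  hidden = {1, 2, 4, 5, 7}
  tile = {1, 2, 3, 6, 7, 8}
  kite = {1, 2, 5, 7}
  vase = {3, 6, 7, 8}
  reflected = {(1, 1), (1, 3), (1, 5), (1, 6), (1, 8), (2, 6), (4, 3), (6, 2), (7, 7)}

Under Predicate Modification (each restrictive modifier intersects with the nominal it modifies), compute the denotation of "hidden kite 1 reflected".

⟦1 reflected⟧ = {x : ⟨1, x⟩ ∈ ⟦reflected⟧} = {1, 3, 5, 6, 8}
⟦kite⟧ = {1, 2, 5, 7}
… ∩ ⟦1 reflected⟧ = {1, 2, 5, 7} ∩ {1, 3, 5, 6, 8} = {1, 5}
… ∩ ⟦hidden⟧ = {1, 5} ∩ {1, 2, 4, 5, 7} = {1, 5}
So ⟦hidden kite 1 reflected⟧ = {1, 5}.

{1, 5}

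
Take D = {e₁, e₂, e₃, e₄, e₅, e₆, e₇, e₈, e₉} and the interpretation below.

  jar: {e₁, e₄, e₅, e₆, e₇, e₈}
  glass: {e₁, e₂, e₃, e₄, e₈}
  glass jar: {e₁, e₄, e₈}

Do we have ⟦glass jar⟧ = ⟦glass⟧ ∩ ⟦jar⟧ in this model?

yes

⟦glass⟧ ∩ ⟦jar⟧ = {e₁, e₂, e₃, e₄, e₈} ∩ {e₁, e₄, e₅, e₆, e₇, e₈} = {e₁, e₄, e₈}
Observed ⟦glass jar⟧ = {e₁, e₄, e₈}.
These coincide, so the modifier is intersective here.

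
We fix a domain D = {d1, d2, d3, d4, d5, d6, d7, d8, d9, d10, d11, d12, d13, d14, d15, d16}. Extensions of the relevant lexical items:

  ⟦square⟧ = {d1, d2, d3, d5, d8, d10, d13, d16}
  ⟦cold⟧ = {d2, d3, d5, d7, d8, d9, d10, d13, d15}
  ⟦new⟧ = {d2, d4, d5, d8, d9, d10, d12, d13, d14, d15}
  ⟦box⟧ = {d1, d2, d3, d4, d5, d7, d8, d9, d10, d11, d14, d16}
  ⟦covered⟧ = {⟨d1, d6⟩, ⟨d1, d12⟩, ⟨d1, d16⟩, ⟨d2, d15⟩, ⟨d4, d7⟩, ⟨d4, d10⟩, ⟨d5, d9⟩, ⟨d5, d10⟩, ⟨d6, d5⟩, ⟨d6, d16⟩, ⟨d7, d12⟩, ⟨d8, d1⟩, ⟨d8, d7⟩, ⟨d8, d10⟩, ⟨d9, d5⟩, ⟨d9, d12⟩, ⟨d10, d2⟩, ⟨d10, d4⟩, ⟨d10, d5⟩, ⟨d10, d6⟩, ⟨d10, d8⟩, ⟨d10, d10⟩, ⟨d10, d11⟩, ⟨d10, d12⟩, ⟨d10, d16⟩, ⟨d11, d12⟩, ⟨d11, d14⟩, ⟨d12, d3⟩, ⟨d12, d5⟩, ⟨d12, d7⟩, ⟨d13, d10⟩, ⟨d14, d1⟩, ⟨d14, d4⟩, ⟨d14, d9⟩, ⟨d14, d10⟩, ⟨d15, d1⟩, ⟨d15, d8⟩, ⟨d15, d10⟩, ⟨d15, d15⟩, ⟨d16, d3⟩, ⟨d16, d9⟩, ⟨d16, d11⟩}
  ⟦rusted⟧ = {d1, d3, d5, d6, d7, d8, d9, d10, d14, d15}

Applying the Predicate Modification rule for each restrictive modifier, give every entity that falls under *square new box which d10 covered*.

{d2, d5, d8, d10}

⟦which d10 covered⟧ = {x : ⟨d10, x⟩ ∈ ⟦covered⟧} = {d2, d4, d5, d6, d8, d10, d11, d12, d16}
⟦box⟧ = {d1, d2, d3, d4, d5, d7, d8, d9, d10, d11, d14, d16}
… ∩ ⟦which d10 covered⟧ = {d1, d2, d3, d4, d5, d7, d8, d9, d10, d11, d14, d16} ∩ {d2, d4, d5, d6, d8, d10, d11, d12, d16} = {d2, d4, d5, d8, d10, d11, d16}
… ∩ ⟦square⟧ = {d2, d4, d5, d8, d10, d11, d16} ∩ {d1, d2, d3, d5, d8, d10, d13, d16} = {d2, d5, d8, d10, d16}
… ∩ ⟦new⟧ = {d2, d5, d8, d10, d16} ∩ {d2, d4, d5, d8, d9, d10, d12, d13, d14, d15} = {d2, d5, d8, d10}
So ⟦square new box which d10 covered⟧ = {d2, d5, d8, d10}.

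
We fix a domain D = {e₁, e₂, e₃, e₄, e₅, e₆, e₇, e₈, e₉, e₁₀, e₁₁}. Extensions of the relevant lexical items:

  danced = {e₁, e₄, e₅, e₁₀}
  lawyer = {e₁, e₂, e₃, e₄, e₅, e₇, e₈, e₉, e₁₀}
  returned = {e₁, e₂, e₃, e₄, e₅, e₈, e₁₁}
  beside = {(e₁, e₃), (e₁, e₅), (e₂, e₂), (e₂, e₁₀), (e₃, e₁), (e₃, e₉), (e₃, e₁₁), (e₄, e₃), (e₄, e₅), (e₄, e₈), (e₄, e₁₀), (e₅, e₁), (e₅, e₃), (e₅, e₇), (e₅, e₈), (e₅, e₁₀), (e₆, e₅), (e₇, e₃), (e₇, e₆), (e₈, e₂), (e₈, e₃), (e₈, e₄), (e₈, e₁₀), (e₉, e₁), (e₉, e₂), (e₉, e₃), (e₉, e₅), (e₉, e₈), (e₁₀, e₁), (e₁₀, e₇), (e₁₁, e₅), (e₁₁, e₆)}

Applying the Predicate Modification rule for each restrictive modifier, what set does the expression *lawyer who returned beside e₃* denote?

{e₁, e₄, e₅, e₈}

⟦who returned⟧ = ⟦returned⟧ = {e₁, e₂, e₃, e₄, e₅, e₈, e₁₁}
⟦beside e₃⟧ = {x : ⟨x, e₃⟩ ∈ ⟦beside⟧} = {e₁, e₄, e₅, e₇, e₈, e₉}
⟦lawyer⟧ = {e₁, e₂, e₃, e₄, e₅, e₇, e₈, e₉, e₁₀}
… ∩ ⟦who returned⟧ = {e₁, e₂, e₃, e₄, e₅, e₇, e₈, e₉, e₁₀} ∩ {e₁, e₂, e₃, e₄, e₅, e₈, e₁₁} = {e₁, e₂, e₃, e₄, e₅, e₈}
… ∩ ⟦beside e₃⟧ = {e₁, e₂, e₃, e₄, e₅, e₈} ∩ {e₁, e₄, e₅, e₇, e₈, e₉} = {e₁, e₄, e₅, e₈}
So ⟦lawyer who returned beside e₃⟧ = {e₁, e₄, e₅, e₈}.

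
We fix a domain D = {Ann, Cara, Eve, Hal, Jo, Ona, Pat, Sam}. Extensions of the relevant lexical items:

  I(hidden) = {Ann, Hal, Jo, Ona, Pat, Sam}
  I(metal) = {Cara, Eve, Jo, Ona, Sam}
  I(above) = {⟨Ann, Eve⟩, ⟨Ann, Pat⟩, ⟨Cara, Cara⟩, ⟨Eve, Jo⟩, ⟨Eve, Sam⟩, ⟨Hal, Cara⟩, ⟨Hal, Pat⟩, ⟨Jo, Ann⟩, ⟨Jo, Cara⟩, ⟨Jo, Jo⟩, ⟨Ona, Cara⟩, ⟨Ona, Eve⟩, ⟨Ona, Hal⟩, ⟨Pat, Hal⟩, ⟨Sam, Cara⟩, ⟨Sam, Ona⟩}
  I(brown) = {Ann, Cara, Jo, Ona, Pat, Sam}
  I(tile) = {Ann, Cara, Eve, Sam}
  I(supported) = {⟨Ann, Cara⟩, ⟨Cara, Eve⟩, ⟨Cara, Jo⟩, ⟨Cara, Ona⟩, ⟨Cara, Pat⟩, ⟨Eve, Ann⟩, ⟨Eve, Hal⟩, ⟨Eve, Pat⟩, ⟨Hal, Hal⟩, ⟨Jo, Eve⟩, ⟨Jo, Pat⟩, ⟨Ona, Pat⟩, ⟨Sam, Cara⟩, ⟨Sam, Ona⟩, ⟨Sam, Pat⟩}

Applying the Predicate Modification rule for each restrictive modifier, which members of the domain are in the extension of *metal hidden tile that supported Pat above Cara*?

{Sam}

⟦that supported Pat⟧ = {x : ⟨x, Pat⟩ ∈ ⟦supported⟧} = {Cara, Eve, Jo, Ona, Sam}
⟦above Cara⟧ = {x : ⟨x, Cara⟩ ∈ ⟦above⟧} = {Cara, Hal, Jo, Ona, Sam}
⟦tile⟧ = {Ann, Cara, Eve, Sam}
… ∩ ⟦that supported Pat⟧ = {Ann, Cara, Eve, Sam} ∩ {Cara, Eve, Jo, Ona, Sam} = {Cara, Eve, Sam}
… ∩ ⟦above Cara⟧ = {Cara, Eve, Sam} ∩ {Cara, Hal, Jo, Ona, Sam} = {Cara, Sam}
… ∩ ⟦metal⟧ = {Cara, Sam} ∩ {Cara, Eve, Jo, Ona, Sam} = {Cara, Sam}
… ∩ ⟦hidden⟧ = {Cara, Sam} ∩ {Ann, Hal, Jo, Ona, Pat, Sam} = {Sam}
So ⟦metal hidden tile that supported Pat above Cara⟧ = {Sam}.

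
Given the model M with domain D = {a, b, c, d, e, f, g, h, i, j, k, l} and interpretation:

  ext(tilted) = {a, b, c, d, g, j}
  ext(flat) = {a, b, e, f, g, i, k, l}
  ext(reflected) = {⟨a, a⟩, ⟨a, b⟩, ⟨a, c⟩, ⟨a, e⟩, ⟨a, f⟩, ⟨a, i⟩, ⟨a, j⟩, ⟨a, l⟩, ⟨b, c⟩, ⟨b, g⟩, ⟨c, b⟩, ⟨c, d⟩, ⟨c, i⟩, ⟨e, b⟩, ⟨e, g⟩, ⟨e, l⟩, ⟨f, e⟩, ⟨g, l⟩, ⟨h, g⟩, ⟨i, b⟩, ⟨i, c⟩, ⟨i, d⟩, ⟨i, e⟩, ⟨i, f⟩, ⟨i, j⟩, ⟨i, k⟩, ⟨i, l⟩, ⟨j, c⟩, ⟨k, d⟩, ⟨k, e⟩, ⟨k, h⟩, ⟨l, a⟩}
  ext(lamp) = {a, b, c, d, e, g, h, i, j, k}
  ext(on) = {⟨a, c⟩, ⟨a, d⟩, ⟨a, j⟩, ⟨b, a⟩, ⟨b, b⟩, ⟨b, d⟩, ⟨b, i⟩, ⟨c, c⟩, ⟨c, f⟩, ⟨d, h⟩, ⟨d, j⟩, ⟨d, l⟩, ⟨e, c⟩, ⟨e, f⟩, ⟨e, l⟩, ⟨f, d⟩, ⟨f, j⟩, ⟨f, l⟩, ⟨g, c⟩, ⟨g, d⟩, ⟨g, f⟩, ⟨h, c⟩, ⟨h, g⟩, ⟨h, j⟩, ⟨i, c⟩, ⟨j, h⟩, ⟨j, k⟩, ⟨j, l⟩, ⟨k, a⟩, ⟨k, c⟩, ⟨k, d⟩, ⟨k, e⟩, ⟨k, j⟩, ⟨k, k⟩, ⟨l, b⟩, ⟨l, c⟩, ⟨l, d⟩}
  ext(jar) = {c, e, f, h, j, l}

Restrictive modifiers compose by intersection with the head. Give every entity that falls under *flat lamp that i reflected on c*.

{e, k}

⟦that i reflected⟧ = {x : ⟨i, x⟩ ∈ ⟦reflected⟧} = {b, c, d, e, f, j, k, l}
⟦on c⟧ = {x : ⟨x, c⟩ ∈ ⟦on⟧} = {a, c, e, g, h, i, k, l}
⟦lamp⟧ = {a, b, c, d, e, g, h, i, j, k}
… ∩ ⟦that i reflected⟧ = {a, b, c, d, e, g, h, i, j, k} ∩ {b, c, d, e, f, j, k, l} = {b, c, d, e, j, k}
… ∩ ⟦on c⟧ = {b, c, d, e, j, k} ∩ {a, c, e, g, h, i, k, l} = {c, e, k}
… ∩ ⟦flat⟧ = {c, e, k} ∩ {a, b, e, f, g, i, k, l} = {e, k}
So ⟦flat lamp that i reflected on c⟧ = {e, k}.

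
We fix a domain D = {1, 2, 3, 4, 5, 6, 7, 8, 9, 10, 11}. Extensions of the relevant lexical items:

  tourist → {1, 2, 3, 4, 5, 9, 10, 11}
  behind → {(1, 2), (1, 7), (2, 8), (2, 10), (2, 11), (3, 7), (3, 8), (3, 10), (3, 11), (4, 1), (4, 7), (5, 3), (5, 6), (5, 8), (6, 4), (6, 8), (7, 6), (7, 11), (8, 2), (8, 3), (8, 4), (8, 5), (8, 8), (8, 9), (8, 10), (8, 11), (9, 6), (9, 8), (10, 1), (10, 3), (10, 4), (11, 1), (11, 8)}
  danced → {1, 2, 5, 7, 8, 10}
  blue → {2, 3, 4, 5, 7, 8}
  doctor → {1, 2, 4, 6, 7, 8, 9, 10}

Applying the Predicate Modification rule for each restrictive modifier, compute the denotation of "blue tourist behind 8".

⟦behind 8⟧ = {x : ⟨x, 8⟩ ∈ ⟦behind⟧} = {2, 3, 5, 6, 8, 9, 11}
⟦tourist⟧ = {1, 2, 3, 4, 5, 9, 10, 11}
… ∩ ⟦behind 8⟧ = {1, 2, 3, 4, 5, 9, 10, 11} ∩ {2, 3, 5, 6, 8, 9, 11} = {2, 3, 5, 9, 11}
… ∩ ⟦blue⟧ = {2, 3, 5, 9, 11} ∩ {2, 3, 4, 5, 7, 8} = {2, 3, 5}
So ⟦blue tourist behind 8⟧ = {2, 3, 5}.

{2, 3, 5}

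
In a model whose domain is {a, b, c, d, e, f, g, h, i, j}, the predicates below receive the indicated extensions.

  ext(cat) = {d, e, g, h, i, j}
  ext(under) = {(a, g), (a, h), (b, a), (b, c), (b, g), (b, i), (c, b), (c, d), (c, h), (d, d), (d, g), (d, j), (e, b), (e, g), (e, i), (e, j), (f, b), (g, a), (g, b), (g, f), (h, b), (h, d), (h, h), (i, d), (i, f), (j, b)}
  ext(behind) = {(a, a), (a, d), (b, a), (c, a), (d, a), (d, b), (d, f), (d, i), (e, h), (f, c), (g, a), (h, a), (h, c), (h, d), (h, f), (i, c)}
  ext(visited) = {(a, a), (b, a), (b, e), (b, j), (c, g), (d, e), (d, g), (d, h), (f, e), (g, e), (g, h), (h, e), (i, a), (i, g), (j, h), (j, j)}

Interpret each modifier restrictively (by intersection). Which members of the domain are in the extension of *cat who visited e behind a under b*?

⟦who visited e⟧ = {x : ⟨x, e⟩ ∈ ⟦visited⟧} = {b, d, f, g, h}
⟦behind a⟧ = {x : ⟨x, a⟩ ∈ ⟦behind⟧} = {a, b, c, d, g, h}
⟦under b⟧ = {x : ⟨x, b⟩ ∈ ⟦under⟧} = {c, e, f, g, h, j}
⟦cat⟧ = {d, e, g, h, i, j}
… ∩ ⟦who visited e⟧ = {d, e, g, h, i, j} ∩ {b, d, f, g, h} = {d, g, h}
… ∩ ⟦behind a⟧ = {d, g, h} ∩ {a, b, c, d, g, h} = {d, g, h}
… ∩ ⟦under b⟧ = {d, g, h} ∩ {c, e, f, g, h, j} = {g, h}
So ⟦cat who visited e behind a under b⟧ = {g, h}.

{g, h}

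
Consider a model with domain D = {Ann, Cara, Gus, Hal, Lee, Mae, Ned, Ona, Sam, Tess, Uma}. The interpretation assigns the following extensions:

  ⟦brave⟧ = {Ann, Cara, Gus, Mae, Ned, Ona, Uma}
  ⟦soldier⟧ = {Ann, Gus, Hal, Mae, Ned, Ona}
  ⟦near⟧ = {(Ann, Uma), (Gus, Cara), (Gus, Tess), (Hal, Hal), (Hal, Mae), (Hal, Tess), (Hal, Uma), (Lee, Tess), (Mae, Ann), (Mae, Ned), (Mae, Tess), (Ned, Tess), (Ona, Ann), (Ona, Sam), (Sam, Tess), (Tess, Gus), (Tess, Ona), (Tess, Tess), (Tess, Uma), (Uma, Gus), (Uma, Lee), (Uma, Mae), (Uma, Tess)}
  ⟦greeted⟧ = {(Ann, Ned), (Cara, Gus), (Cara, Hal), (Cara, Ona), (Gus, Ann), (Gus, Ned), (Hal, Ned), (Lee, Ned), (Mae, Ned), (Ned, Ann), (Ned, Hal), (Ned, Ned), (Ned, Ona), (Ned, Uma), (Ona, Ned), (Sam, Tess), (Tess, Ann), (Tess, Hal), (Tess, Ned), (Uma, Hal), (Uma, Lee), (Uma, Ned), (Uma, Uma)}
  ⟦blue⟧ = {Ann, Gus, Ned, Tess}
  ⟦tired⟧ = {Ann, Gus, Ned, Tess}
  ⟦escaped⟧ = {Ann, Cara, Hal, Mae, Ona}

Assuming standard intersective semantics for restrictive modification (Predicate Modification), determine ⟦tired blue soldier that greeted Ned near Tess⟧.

⟦that greeted Ned⟧ = {x : ⟨x, Ned⟩ ∈ ⟦greeted⟧} = {Ann, Gus, Hal, Lee, Mae, Ned, Ona, Tess, Uma}
⟦near Tess⟧ = {x : ⟨x, Tess⟩ ∈ ⟦near⟧} = {Gus, Hal, Lee, Mae, Ned, Sam, Tess, Uma}
⟦soldier⟧ = {Ann, Gus, Hal, Mae, Ned, Ona}
… ∩ ⟦that greeted Ned⟧ = {Ann, Gus, Hal, Mae, Ned, Ona} ∩ {Ann, Gus, Hal, Lee, Mae, Ned, Ona, Tess, Uma} = {Ann, Gus, Hal, Mae, Ned, Ona}
… ∩ ⟦near Tess⟧ = {Ann, Gus, Hal, Mae, Ned, Ona} ∩ {Gus, Hal, Lee, Mae, Ned, Sam, Tess, Uma} = {Gus, Hal, Mae, Ned}
… ∩ ⟦tired⟧ = {Gus, Hal, Mae, Ned} ∩ {Ann, Gus, Ned, Tess} = {Gus, Ned}
… ∩ ⟦blue⟧ = {Gus, Ned} ∩ {Ann, Gus, Ned, Tess} = {Gus, Ned}
So ⟦tired blue soldier that greeted Ned near Tess⟧ = {Gus, Ned}.

{Gus, Ned}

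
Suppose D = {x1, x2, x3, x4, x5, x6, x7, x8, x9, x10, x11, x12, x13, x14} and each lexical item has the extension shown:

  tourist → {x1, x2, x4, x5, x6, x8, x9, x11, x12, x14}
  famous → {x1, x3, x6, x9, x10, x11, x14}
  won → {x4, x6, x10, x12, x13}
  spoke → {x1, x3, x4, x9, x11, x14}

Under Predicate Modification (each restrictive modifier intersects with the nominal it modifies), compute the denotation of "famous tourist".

{x1, x6, x9, x11, x14}

⟦tourist⟧ = {x1, x2, x4, x5, x6, x8, x9, x11, x12, x14}
… ∩ ⟦famous⟧ = {x1, x2, x4, x5, x6, x8, x9, x11, x12, x14} ∩ {x1, x3, x6, x9, x10, x11, x14} = {x1, x6, x9, x11, x14}
So ⟦famous tourist⟧ = {x1, x6, x9, x11, x14}.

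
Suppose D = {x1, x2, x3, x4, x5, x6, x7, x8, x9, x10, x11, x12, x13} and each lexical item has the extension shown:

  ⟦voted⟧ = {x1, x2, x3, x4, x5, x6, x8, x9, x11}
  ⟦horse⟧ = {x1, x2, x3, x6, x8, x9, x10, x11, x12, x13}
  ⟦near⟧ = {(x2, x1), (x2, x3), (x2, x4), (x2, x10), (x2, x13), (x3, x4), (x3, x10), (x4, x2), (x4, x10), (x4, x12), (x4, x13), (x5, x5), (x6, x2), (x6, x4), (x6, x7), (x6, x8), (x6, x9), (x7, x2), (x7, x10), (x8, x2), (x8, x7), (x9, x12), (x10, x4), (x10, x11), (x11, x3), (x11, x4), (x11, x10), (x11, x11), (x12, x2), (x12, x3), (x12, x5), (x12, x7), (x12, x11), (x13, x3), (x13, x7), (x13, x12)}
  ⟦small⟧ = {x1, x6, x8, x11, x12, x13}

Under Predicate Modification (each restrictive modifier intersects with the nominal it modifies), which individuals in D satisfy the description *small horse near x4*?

{x6, x11}

⟦near x4⟧ = {x : ⟨x, x4⟩ ∈ ⟦near⟧} = {x2, x3, x6, x10, x11}
⟦horse⟧ = {x1, x2, x3, x6, x8, x9, x10, x11, x12, x13}
… ∩ ⟦near x4⟧ = {x1, x2, x3, x6, x8, x9, x10, x11, x12, x13} ∩ {x2, x3, x6, x10, x11} = {x2, x3, x6, x10, x11}
… ∩ ⟦small⟧ = {x2, x3, x6, x10, x11} ∩ {x1, x6, x8, x11, x12, x13} = {x6, x11}
So ⟦small horse near x4⟧ = {x6, x11}.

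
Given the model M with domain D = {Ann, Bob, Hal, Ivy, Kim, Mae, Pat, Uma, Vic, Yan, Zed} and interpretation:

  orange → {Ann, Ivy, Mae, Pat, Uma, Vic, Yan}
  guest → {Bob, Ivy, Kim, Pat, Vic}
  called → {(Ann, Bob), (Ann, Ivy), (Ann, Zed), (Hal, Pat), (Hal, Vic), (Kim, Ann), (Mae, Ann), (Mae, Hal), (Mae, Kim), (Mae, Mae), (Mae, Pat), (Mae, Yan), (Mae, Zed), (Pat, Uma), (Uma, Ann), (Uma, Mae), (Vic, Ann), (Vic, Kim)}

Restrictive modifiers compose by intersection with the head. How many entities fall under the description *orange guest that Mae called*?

⟦that Mae called⟧ = {x : ⟨Mae, x⟩ ∈ ⟦called⟧} = {Ann, Hal, Kim, Mae, Pat, Yan, Zed}
⟦guest⟧ = {Bob, Ivy, Kim, Pat, Vic}
… ∩ ⟦that Mae called⟧ = {Bob, Ivy, Kim, Pat, Vic} ∩ {Ann, Hal, Kim, Mae, Pat, Yan, Zed} = {Kim, Pat}
… ∩ ⟦orange⟧ = {Kim, Pat} ∩ {Ann, Ivy, Mae, Pat, Uma, Vic, Yan} = {Pat}
⟦orange guest that Mae called⟧ = {Pat}, so the cardinality is 1.

1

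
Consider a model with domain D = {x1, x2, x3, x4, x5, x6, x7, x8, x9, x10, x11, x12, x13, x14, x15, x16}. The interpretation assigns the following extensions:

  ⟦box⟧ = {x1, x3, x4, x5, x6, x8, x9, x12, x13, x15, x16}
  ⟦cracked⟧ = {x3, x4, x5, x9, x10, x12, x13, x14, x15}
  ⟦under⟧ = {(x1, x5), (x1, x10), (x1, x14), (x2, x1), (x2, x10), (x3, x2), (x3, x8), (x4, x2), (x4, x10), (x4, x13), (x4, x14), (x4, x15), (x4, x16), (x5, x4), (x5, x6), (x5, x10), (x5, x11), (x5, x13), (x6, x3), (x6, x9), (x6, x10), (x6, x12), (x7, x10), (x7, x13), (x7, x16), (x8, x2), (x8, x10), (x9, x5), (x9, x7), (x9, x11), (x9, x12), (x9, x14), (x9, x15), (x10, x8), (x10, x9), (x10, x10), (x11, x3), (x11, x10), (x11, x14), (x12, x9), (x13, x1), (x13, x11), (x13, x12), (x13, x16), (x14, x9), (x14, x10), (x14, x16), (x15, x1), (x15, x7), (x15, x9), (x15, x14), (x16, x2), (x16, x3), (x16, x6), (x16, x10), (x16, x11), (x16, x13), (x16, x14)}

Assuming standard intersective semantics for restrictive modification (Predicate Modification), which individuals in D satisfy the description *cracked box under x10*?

{x4, x5}

⟦under x10⟧ = {x : ⟨x, x10⟩ ∈ ⟦under⟧} = {x1, x2, x4, x5, x6, x7, x8, x10, x11, x14, x16}
⟦box⟧ = {x1, x3, x4, x5, x6, x8, x9, x12, x13, x15, x16}
… ∩ ⟦under x10⟧ = {x1, x3, x4, x5, x6, x8, x9, x12, x13, x15, x16} ∩ {x1, x2, x4, x5, x6, x7, x8, x10, x11, x14, x16} = {x1, x4, x5, x6, x8, x16}
… ∩ ⟦cracked⟧ = {x1, x4, x5, x6, x8, x16} ∩ {x3, x4, x5, x9, x10, x12, x13, x14, x15} = {x4, x5}
So ⟦cracked box under x10⟧ = {x4, x5}.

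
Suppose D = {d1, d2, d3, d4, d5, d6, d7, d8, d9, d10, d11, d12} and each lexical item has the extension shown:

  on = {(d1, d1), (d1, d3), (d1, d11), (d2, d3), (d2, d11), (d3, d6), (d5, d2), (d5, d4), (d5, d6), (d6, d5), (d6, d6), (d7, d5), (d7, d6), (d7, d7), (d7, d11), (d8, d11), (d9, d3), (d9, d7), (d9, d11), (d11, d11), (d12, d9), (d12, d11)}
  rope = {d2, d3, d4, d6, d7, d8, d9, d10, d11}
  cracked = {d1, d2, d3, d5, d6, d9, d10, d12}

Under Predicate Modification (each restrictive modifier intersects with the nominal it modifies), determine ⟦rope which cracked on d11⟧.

{d2, d9}

⟦which cracked⟧ = ⟦cracked⟧ = {d1, d2, d3, d5, d6, d9, d10, d12}
⟦on d11⟧ = {x : ⟨x, d11⟩ ∈ ⟦on⟧} = {d1, d2, d7, d8, d9, d11, d12}
⟦rope⟧ = {d2, d3, d4, d6, d7, d8, d9, d10, d11}
… ∩ ⟦which cracked⟧ = {d2, d3, d4, d6, d7, d8, d9, d10, d11} ∩ {d1, d2, d3, d5, d6, d9, d10, d12} = {d2, d3, d6, d9, d10}
… ∩ ⟦on d11⟧ = {d2, d3, d6, d9, d10} ∩ {d1, d2, d7, d8, d9, d11, d12} = {d2, d9}
So ⟦rope which cracked on d11⟧ = {d2, d9}.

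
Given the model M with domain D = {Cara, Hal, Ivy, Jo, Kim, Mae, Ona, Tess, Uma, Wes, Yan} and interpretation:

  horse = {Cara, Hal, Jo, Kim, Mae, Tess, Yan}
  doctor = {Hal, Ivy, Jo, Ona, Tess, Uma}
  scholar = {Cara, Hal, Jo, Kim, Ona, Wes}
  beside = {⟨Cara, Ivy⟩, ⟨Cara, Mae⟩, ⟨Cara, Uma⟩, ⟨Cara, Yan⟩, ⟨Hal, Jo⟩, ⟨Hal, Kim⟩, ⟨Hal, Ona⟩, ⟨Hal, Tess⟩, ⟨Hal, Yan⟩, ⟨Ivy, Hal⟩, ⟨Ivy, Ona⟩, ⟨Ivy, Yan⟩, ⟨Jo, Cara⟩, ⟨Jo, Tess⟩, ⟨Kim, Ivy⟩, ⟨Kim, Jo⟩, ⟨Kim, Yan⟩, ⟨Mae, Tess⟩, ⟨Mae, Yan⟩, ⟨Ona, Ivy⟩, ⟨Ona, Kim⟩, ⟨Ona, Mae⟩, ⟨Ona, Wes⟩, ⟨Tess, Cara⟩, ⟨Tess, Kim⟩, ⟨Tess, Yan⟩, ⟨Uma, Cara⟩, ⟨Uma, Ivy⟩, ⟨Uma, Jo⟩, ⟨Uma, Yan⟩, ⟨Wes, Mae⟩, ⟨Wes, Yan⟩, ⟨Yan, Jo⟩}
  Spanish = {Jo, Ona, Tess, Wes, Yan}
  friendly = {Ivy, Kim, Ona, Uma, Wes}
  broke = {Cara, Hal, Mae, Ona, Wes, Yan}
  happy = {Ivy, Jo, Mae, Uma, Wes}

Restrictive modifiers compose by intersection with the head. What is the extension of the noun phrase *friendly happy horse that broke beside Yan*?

{}

⟦that broke⟧ = ⟦broke⟧ = {Cara, Hal, Mae, Ona, Wes, Yan}
⟦beside Yan⟧ = {x : ⟨x, Yan⟩ ∈ ⟦beside⟧} = {Cara, Hal, Ivy, Kim, Mae, Tess, Uma, Wes}
⟦horse⟧ = {Cara, Hal, Jo, Kim, Mae, Tess, Yan}
… ∩ ⟦that broke⟧ = {Cara, Hal, Jo, Kim, Mae, Tess, Yan} ∩ {Cara, Hal, Mae, Ona, Wes, Yan} = {Cara, Hal, Mae, Yan}
… ∩ ⟦beside Yan⟧ = {Cara, Hal, Mae, Yan} ∩ {Cara, Hal, Ivy, Kim, Mae, Tess, Uma, Wes} = {Cara, Hal, Mae}
… ∩ ⟦friendly⟧ = {Cara, Hal, Mae} ∩ {Ivy, Kim, Ona, Uma, Wes} = ∅
… ∩ ⟦happy⟧ = ∅ ∩ {Ivy, Jo, Mae, Uma, Wes} = ∅
So ⟦friendly happy horse that broke beside Yan⟧ = {}.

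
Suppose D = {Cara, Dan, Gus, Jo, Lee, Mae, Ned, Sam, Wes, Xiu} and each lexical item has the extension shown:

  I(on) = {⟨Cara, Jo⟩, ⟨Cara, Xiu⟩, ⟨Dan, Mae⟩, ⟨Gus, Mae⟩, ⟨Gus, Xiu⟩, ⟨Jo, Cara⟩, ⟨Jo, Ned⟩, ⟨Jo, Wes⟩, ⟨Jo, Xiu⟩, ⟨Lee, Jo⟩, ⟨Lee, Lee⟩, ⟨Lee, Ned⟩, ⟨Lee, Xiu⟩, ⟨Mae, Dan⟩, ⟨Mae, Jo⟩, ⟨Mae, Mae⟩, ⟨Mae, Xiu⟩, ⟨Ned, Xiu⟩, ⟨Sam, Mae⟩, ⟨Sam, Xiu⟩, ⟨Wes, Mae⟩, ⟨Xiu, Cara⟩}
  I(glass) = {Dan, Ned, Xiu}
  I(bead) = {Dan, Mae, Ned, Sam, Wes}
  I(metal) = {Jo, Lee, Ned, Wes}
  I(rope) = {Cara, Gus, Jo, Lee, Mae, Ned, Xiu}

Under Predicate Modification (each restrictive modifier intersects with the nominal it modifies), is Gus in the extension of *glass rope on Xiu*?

⟦on Xiu⟧ = {x : ⟨x, Xiu⟩ ∈ ⟦on⟧} = {Cara, Gus, Jo, Lee, Mae, Ned, Sam}
⟦rope⟧ = {Cara, Gus, Jo, Lee, Mae, Ned, Xiu}
… ∩ ⟦on Xiu⟧ = {Cara, Gus, Jo, Lee, Mae, Ned, Xiu} ∩ {Cara, Gus, Jo, Lee, Mae, Ned, Sam} = {Cara, Gus, Jo, Lee, Mae, Ned}
… ∩ ⟦glass⟧ = {Cara, Gus, Jo, Lee, Mae, Ned} ∩ {Dan, Ned, Xiu} = {Ned}
⟦glass rope on Xiu⟧ = {Ned}; Gus ∉ this set.

no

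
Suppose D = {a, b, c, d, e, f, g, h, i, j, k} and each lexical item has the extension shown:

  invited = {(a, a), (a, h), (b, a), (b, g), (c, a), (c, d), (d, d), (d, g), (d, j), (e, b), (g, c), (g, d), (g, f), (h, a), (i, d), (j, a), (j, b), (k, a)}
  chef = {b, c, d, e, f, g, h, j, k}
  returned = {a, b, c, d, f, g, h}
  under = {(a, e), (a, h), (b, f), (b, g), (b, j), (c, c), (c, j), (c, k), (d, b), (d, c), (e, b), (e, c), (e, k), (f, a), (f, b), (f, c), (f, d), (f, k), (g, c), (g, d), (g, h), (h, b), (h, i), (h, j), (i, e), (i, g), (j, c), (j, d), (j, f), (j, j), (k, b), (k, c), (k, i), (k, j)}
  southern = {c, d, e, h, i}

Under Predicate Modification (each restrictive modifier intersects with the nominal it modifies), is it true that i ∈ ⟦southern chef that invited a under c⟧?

⟦that invited a⟧ = {x : ⟨x, a⟩ ∈ ⟦invited⟧} = {a, b, c, h, j, k}
⟦under c⟧ = {x : ⟨x, c⟩ ∈ ⟦under⟧} = {c, d, e, f, g, j, k}
⟦chef⟧ = {b, c, d, e, f, g, h, j, k}
… ∩ ⟦that invited a⟧ = {b, c, d, e, f, g, h, j, k} ∩ {a, b, c, h, j, k} = {b, c, h, j, k}
… ∩ ⟦under c⟧ = {b, c, h, j, k} ∩ {c, d, e, f, g, j, k} = {c, j, k}
… ∩ ⟦southern⟧ = {c, j, k} ∩ {c, d, e, h, i} = {c}
⟦southern chef that invited a under c⟧ = {c}; i ∉ this set.

no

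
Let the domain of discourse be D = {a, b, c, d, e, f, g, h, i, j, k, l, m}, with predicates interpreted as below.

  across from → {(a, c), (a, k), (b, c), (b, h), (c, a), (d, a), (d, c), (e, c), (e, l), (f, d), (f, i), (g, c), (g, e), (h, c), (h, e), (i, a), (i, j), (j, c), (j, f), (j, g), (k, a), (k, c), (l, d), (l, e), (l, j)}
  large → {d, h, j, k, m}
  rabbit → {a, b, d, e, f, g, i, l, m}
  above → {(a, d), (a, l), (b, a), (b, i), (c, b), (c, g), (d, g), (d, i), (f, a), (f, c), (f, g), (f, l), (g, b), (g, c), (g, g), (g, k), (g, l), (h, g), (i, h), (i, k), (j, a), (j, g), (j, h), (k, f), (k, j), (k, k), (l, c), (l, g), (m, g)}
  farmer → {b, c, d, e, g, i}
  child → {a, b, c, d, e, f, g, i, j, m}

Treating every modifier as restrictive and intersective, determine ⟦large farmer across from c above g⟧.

{d}

⟦across from c⟧ = {x : ⟨x, c⟩ ∈ ⟦across from⟧} = {a, b, d, e, g, h, j, k}
⟦above g⟧ = {x : ⟨x, g⟩ ∈ ⟦above⟧} = {c, d, f, g, h, j, l, m}
⟦farmer⟧ = {b, c, d, e, g, i}
… ∩ ⟦across from c⟧ = {b, c, d, e, g, i} ∩ {a, b, d, e, g, h, j, k} = {b, d, e, g}
… ∩ ⟦above g⟧ = {b, d, e, g} ∩ {c, d, f, g, h, j, l, m} = {d, g}
… ∩ ⟦large⟧ = {d, g} ∩ {d, h, j, k, m} = {d}
So ⟦large farmer across from c above g⟧ = {d}.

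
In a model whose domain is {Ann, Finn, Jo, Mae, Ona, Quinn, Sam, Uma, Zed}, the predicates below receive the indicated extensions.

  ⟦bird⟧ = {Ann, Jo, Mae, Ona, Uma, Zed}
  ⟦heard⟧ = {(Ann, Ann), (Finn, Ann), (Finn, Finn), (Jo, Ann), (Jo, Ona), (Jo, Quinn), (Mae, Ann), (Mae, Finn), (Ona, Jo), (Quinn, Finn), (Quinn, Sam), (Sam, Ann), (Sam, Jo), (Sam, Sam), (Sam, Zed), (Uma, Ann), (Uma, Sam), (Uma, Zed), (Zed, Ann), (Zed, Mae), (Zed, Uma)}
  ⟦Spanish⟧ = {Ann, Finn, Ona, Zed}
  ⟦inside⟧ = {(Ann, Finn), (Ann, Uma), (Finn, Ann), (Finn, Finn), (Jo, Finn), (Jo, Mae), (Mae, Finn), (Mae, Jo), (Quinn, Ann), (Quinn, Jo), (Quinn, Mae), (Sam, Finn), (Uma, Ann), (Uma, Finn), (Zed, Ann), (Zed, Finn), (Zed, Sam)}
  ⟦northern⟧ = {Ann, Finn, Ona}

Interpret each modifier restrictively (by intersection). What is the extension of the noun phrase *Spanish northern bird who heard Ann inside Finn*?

⟦who heard Ann⟧ = {x : ⟨x, Ann⟩ ∈ ⟦heard⟧} = {Ann, Finn, Jo, Mae, Sam, Uma, Zed}
⟦inside Finn⟧ = {x : ⟨x, Finn⟩ ∈ ⟦inside⟧} = {Ann, Finn, Jo, Mae, Sam, Uma, Zed}
⟦bird⟧ = {Ann, Jo, Mae, Ona, Uma, Zed}
… ∩ ⟦who heard Ann⟧ = {Ann, Jo, Mae, Ona, Uma, Zed} ∩ {Ann, Finn, Jo, Mae, Sam, Uma, Zed} = {Ann, Jo, Mae, Uma, Zed}
… ∩ ⟦inside Finn⟧ = {Ann, Jo, Mae, Uma, Zed} ∩ {Ann, Finn, Jo, Mae, Sam, Uma, Zed} = {Ann, Jo, Mae, Uma, Zed}
… ∩ ⟦Spanish⟧ = {Ann, Jo, Mae, Uma, Zed} ∩ {Ann, Finn, Ona, Zed} = {Ann, Zed}
… ∩ ⟦northern⟧ = {Ann, Zed} ∩ {Ann, Finn, Ona} = {Ann}
So ⟦Spanish northern bird who heard Ann inside Finn⟧ = {Ann}.

{Ann}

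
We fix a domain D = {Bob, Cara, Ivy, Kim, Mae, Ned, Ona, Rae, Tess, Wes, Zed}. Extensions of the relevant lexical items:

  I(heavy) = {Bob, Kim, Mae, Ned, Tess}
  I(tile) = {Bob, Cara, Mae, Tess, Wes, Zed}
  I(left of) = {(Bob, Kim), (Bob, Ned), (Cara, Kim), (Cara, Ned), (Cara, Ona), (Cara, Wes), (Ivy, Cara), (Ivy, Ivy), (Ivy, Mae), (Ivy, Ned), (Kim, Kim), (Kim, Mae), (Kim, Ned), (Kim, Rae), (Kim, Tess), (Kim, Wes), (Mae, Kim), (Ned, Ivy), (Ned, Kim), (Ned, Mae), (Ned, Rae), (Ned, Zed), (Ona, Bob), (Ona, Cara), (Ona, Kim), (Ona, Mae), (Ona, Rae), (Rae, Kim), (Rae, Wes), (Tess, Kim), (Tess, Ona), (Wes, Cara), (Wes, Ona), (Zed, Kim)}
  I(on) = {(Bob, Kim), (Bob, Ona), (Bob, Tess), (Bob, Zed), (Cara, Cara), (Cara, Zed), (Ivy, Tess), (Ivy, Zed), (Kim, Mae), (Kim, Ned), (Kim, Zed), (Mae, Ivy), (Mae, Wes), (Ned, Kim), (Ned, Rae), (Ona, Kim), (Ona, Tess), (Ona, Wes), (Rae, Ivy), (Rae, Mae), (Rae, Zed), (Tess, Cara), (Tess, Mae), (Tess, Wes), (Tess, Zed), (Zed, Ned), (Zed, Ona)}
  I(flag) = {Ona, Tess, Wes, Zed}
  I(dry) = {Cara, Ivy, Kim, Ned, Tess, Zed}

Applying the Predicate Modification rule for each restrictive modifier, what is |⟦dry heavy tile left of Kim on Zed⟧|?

⟦left of Kim⟧ = {x : ⟨x, Kim⟩ ∈ ⟦left of⟧} = {Bob, Cara, Kim, Mae, Ned, Ona, Rae, Tess, Zed}
⟦on Zed⟧ = {x : ⟨x, Zed⟩ ∈ ⟦on⟧} = {Bob, Cara, Ivy, Kim, Rae, Tess}
⟦tile⟧ = {Bob, Cara, Mae, Tess, Wes, Zed}
… ∩ ⟦left of Kim⟧ = {Bob, Cara, Mae, Tess, Wes, Zed} ∩ {Bob, Cara, Kim, Mae, Ned, Ona, Rae, Tess, Zed} = {Bob, Cara, Mae, Tess, Zed}
… ∩ ⟦on Zed⟧ = {Bob, Cara, Mae, Tess, Zed} ∩ {Bob, Cara, Ivy, Kim, Rae, Tess} = {Bob, Cara, Tess}
… ∩ ⟦dry⟧ = {Bob, Cara, Tess} ∩ {Cara, Ivy, Kim, Ned, Tess, Zed} = {Cara, Tess}
… ∩ ⟦heavy⟧ = {Cara, Tess} ∩ {Bob, Kim, Mae, Ned, Tess} = {Tess}
⟦dry heavy tile left of Kim on Zed⟧ = {Tess}, so the cardinality is 1.

1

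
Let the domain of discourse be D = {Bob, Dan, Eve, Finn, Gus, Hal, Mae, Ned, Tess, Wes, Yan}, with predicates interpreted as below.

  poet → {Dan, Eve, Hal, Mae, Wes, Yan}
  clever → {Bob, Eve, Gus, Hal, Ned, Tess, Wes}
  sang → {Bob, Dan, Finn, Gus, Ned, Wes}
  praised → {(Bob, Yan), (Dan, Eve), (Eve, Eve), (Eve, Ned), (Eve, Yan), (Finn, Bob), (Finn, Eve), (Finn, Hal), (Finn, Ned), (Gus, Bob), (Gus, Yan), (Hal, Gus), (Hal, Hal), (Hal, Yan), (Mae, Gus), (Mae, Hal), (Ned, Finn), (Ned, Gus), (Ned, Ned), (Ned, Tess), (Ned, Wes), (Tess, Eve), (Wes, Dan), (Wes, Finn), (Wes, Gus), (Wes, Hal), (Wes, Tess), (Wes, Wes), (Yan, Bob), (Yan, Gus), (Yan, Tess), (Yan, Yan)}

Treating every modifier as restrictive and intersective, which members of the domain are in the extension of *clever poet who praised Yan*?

⟦who praised Yan⟧ = {x : ⟨x, Yan⟩ ∈ ⟦praised⟧} = {Bob, Eve, Gus, Hal, Yan}
⟦poet⟧ = {Dan, Eve, Hal, Mae, Wes, Yan}
… ∩ ⟦who praised Yan⟧ = {Dan, Eve, Hal, Mae, Wes, Yan} ∩ {Bob, Eve, Gus, Hal, Yan} = {Eve, Hal, Yan}
… ∩ ⟦clever⟧ = {Eve, Hal, Yan} ∩ {Bob, Eve, Gus, Hal, Ned, Tess, Wes} = {Eve, Hal}
So ⟦clever poet who praised Yan⟧ = {Eve, Hal}.

{Eve, Hal}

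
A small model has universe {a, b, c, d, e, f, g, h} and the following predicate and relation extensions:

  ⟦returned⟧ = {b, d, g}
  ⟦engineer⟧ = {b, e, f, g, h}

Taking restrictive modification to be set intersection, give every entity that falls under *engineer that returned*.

⟦that returned⟧ = ⟦returned⟧ = {b, d, g}
⟦engineer⟧ = {b, e, f, g, h}
… ∩ ⟦that returned⟧ = {b, e, f, g, h} ∩ {b, d, g} = {b, g}
So ⟦engineer that returned⟧ = {b, g}.

{b, g}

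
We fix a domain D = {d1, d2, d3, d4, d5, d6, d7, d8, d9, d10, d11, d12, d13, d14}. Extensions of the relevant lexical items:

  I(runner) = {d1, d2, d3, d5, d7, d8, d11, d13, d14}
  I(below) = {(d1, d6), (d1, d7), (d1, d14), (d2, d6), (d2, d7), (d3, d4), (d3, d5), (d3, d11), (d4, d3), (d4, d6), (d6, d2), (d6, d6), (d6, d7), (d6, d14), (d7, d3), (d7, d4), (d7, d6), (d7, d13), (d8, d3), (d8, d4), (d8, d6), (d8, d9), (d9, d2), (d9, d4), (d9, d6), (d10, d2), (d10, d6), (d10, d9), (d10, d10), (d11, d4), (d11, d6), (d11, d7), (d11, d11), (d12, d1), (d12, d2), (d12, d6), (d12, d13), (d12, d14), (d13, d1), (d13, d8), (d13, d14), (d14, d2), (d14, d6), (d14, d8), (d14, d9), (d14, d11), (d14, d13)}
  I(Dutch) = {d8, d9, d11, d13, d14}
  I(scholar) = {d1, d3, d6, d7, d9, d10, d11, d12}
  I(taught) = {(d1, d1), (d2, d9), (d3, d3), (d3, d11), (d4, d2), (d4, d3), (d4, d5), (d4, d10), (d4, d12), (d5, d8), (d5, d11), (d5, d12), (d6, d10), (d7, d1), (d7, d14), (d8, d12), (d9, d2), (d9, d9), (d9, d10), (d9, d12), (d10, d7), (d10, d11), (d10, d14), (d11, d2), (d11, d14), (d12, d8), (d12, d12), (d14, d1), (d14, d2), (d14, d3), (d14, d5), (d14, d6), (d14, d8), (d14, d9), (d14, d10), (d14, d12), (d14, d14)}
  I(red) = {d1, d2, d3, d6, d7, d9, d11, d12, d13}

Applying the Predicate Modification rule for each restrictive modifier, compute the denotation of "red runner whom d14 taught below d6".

{d1, d2}

⟦whom d14 taught⟧ = {x : ⟨d14, x⟩ ∈ ⟦taught⟧} = {d1, d2, d3, d5, d6, d8, d9, d10, d12, d14}
⟦below d6⟧ = {x : ⟨x, d6⟩ ∈ ⟦below⟧} = {d1, d2, d4, d6, d7, d8, d9, d10, d11, d12, d14}
⟦runner⟧ = {d1, d2, d3, d5, d7, d8, d11, d13, d14}
… ∩ ⟦whom d14 taught⟧ = {d1, d2, d3, d5, d7, d8, d11, d13, d14} ∩ {d1, d2, d3, d5, d6, d8, d9, d10, d12, d14} = {d1, d2, d3, d5, d8, d14}
… ∩ ⟦below d6⟧ = {d1, d2, d3, d5, d8, d14} ∩ {d1, d2, d4, d6, d7, d8, d9, d10, d11, d12, d14} = {d1, d2, d8, d14}
… ∩ ⟦red⟧ = {d1, d2, d8, d14} ∩ {d1, d2, d3, d6, d7, d9, d11, d12, d13} = {d1, d2}
So ⟦red runner whom d14 taught below d6⟧ = {d1, d2}.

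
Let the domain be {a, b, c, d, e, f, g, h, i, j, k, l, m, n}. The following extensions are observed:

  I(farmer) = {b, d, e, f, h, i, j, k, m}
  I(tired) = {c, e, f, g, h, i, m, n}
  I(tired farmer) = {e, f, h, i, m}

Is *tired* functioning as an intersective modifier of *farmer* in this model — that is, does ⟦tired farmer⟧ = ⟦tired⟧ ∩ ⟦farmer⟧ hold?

yes

⟦tired⟧ ∩ ⟦farmer⟧ = {c, e, f, g, h, i, m, n} ∩ {b, d, e, f, h, i, j, k, m} = {e, f, h, i, m}
Observed ⟦tired farmer⟧ = {e, f, h, i, m}.
These coincide, so the modifier is intersective here.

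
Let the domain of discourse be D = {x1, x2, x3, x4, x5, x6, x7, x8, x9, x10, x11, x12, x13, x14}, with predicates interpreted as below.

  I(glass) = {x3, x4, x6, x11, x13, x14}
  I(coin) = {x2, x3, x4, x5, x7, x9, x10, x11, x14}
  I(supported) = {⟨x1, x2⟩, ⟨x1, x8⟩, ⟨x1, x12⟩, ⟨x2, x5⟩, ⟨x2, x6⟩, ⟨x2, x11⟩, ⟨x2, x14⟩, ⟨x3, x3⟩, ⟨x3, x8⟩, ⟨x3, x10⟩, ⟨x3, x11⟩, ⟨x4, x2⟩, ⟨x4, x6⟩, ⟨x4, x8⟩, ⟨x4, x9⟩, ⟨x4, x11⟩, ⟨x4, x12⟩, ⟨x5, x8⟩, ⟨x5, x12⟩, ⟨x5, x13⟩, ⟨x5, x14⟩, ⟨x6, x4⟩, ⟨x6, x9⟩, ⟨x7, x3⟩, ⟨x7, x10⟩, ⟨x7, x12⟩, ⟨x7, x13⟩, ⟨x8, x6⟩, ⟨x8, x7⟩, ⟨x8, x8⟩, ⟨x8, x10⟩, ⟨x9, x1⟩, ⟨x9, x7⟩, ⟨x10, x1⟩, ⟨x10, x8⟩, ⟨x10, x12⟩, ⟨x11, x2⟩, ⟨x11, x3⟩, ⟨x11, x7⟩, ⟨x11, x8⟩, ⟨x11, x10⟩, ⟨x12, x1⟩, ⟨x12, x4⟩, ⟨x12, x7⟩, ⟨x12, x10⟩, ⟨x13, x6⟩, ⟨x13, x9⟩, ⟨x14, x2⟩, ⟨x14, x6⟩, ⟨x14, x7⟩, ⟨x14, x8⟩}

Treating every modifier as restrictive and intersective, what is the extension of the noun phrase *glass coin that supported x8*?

⟦that supported x8⟧ = {x : ⟨x, x8⟩ ∈ ⟦supported⟧} = {x1, x3, x4, x5, x8, x10, x11, x14}
⟦coin⟧ = {x2, x3, x4, x5, x7, x9, x10, x11, x14}
… ∩ ⟦that supported x8⟧ = {x2, x3, x4, x5, x7, x9, x10, x11, x14} ∩ {x1, x3, x4, x5, x8, x10, x11, x14} = {x3, x4, x5, x10, x11, x14}
… ∩ ⟦glass⟧ = {x3, x4, x5, x10, x11, x14} ∩ {x3, x4, x6, x11, x13, x14} = {x3, x4, x11, x14}
So ⟦glass coin that supported x8⟧ = {x3, x4, x11, x14}.

{x3, x4, x11, x14}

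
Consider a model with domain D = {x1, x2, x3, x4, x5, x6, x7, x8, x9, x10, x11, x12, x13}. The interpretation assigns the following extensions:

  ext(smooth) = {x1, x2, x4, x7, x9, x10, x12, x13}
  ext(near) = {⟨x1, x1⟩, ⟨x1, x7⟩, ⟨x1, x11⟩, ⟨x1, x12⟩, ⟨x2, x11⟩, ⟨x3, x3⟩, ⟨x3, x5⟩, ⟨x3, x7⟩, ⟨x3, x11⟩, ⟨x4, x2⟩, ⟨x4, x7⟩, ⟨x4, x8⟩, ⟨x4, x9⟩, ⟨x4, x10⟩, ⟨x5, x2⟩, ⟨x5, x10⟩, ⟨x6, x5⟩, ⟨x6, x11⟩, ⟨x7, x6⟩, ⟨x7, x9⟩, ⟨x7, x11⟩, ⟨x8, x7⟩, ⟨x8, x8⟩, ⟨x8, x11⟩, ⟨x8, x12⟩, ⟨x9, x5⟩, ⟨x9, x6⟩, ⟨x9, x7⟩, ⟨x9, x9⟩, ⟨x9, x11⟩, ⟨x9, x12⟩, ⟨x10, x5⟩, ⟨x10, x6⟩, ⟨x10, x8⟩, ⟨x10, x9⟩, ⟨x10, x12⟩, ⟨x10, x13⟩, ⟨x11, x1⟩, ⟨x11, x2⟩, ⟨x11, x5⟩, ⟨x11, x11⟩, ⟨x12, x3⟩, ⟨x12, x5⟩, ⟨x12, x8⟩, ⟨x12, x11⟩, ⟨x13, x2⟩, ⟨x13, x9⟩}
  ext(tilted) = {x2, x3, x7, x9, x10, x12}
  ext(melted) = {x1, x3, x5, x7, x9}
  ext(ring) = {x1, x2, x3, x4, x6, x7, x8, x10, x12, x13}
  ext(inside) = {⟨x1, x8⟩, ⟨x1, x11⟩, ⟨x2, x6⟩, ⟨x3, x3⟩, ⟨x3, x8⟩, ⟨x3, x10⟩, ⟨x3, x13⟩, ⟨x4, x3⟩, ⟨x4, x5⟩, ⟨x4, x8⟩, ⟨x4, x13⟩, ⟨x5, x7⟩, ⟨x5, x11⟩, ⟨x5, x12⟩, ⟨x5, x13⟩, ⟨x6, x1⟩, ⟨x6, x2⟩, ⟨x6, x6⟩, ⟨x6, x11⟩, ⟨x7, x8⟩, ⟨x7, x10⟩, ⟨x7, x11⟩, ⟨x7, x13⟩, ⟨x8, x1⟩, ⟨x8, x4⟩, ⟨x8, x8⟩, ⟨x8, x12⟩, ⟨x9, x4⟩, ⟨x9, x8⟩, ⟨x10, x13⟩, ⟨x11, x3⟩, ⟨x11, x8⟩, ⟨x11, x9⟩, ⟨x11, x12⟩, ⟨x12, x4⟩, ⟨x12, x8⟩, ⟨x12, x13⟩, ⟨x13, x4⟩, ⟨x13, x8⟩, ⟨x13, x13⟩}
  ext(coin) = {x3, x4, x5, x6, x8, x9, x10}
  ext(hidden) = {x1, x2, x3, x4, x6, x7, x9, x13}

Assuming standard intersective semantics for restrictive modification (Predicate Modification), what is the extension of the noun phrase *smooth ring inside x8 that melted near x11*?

⟦inside x8⟧ = {x : ⟨x, x8⟩ ∈ ⟦inside⟧} = {x1, x3, x4, x7, x8, x9, x11, x12, x13}
⟦that melted⟧ = ⟦melted⟧ = {x1, x3, x5, x7, x9}
⟦near x11⟧ = {x : ⟨x, x11⟩ ∈ ⟦near⟧} = {x1, x2, x3, x6, x7, x8, x9, x11, x12}
⟦ring⟧ = {x1, x2, x3, x4, x6, x7, x8, x10, x12, x13}
… ∩ ⟦inside x8⟧ = {x1, x2, x3, x4, x6, x7, x8, x10, x12, x13} ∩ {x1, x3, x4, x7, x8, x9, x11, x12, x13} = {x1, x3, x4, x7, x8, x12, x13}
… ∩ ⟦that melted⟧ = {x1, x3, x4, x7, x8, x12, x13} ∩ {x1, x3, x5, x7, x9} = {x1, x3, x7}
… ∩ ⟦near x11⟧ = {x1, x3, x7} ∩ {x1, x2, x3, x6, x7, x8, x9, x11, x12} = {x1, x3, x7}
… ∩ ⟦smooth⟧ = {x1, x3, x7} ∩ {x1, x2, x4, x7, x9, x10, x12, x13} = {x1, x7}
So ⟦smooth ring inside x8 that melted near x11⟧ = {x1, x7}.

{x1, x7}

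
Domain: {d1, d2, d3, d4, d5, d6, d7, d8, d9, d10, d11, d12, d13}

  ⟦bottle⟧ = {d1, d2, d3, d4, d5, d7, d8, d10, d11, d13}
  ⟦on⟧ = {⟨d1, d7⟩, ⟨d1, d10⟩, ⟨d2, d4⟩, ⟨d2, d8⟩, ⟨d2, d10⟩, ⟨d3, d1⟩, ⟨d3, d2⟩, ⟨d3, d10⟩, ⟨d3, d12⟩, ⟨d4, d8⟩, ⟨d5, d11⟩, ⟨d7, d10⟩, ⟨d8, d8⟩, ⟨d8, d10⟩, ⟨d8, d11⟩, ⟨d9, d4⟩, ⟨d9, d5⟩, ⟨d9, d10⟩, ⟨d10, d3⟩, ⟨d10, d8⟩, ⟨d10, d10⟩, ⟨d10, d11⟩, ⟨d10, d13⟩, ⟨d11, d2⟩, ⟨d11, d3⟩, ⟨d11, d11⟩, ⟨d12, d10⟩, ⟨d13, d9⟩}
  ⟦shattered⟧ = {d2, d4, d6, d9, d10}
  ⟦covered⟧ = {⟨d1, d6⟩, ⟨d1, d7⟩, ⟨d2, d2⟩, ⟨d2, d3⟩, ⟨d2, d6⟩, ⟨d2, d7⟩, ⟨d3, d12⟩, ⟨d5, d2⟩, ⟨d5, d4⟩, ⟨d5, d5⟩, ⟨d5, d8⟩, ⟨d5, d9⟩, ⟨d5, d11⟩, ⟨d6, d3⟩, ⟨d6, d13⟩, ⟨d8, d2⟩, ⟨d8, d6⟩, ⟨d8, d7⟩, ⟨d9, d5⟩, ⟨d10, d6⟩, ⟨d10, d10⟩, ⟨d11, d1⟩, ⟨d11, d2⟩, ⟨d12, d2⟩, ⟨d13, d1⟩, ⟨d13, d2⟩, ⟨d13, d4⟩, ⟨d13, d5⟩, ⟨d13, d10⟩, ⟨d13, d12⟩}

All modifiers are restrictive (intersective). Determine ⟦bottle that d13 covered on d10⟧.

{d1, d2, d10}

⟦that d13 covered⟧ = {x : ⟨d13, x⟩ ∈ ⟦covered⟧} = {d1, d2, d4, d5, d10, d12}
⟦on d10⟧ = {x : ⟨x, d10⟩ ∈ ⟦on⟧} = {d1, d2, d3, d7, d8, d9, d10, d12}
⟦bottle⟧ = {d1, d2, d3, d4, d5, d7, d8, d10, d11, d13}
… ∩ ⟦that d13 covered⟧ = {d1, d2, d3, d4, d5, d7, d8, d10, d11, d13} ∩ {d1, d2, d4, d5, d10, d12} = {d1, d2, d4, d5, d10}
… ∩ ⟦on d10⟧ = {d1, d2, d4, d5, d10} ∩ {d1, d2, d3, d7, d8, d9, d10, d12} = {d1, d2, d10}
So ⟦bottle that d13 covered on d10⟧ = {d1, d2, d10}.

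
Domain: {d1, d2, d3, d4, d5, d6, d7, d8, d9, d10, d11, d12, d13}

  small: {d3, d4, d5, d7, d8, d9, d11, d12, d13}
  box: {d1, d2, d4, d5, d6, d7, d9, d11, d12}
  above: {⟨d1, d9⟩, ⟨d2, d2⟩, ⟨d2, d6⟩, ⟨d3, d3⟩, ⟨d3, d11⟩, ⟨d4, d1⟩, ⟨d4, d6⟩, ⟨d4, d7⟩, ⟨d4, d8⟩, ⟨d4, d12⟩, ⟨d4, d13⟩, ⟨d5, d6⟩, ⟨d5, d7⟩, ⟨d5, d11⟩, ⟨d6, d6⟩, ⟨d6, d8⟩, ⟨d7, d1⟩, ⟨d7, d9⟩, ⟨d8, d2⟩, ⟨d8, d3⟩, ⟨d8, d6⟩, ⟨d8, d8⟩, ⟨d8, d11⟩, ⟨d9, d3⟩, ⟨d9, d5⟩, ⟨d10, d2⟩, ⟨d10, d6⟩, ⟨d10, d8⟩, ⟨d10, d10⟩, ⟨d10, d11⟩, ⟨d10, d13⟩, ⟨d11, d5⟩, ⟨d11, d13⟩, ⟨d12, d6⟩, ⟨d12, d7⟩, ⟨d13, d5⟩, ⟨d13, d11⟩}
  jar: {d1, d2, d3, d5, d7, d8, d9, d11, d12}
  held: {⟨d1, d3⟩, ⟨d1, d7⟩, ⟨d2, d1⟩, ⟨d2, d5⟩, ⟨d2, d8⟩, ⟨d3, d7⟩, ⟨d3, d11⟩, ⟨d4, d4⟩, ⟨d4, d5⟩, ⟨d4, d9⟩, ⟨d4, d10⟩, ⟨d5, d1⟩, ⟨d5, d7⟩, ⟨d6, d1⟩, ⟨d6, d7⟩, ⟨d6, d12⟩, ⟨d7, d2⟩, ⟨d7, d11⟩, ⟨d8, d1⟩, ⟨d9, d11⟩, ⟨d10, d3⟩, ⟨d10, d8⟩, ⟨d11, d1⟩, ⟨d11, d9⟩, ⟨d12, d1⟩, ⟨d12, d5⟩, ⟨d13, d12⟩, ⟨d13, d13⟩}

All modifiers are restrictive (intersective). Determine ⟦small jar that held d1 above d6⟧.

{d5, d8, d12}

⟦that held d1⟧ = {x : ⟨x, d1⟩ ∈ ⟦held⟧} = {d2, d5, d6, d8, d11, d12}
⟦above d6⟧ = {x : ⟨x, d6⟩ ∈ ⟦above⟧} = {d2, d4, d5, d6, d8, d10, d12}
⟦jar⟧ = {d1, d2, d3, d5, d7, d8, d9, d11, d12}
… ∩ ⟦that held d1⟧ = {d1, d2, d3, d5, d7, d8, d9, d11, d12} ∩ {d2, d5, d6, d8, d11, d12} = {d2, d5, d8, d11, d12}
… ∩ ⟦above d6⟧ = {d2, d5, d8, d11, d12} ∩ {d2, d4, d5, d6, d8, d10, d12} = {d2, d5, d8, d12}
… ∩ ⟦small⟧ = {d2, d5, d8, d12} ∩ {d3, d4, d5, d7, d8, d9, d11, d12, d13} = {d5, d8, d12}
So ⟦small jar that held d1 above d6⟧ = {d5, d8, d12}.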